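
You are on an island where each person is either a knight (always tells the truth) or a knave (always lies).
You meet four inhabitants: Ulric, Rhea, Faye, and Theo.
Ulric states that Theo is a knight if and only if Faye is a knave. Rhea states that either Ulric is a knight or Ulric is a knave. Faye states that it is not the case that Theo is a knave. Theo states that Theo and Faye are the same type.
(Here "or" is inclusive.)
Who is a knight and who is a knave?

Knights: Rhea, Faye, and Theo. Knaves: Ulric.

Suppose Ulric is a knight. Then Ulric's statement "Theo is a knight if and only if Faye is a knave" would have to be true. Checking the 8 ways to assign the others, none is consistent with every speaker.
(For instance, with Rhea=knight, Faye=knight, Theo=knight, Ulric's claim "Theo is a knight if and only if Faye is a knave" comes out false where it would need to be true.)
So Ulric must be a knave, making "Theo is a knight if and only if Faye is a knave" false. Taking Ulric=knave, Rhea=knight, Faye=knight, Theo=knight, each remaining statement checks out:
  Rhea (knight): "either Ulric is a knight or Ulric is a knave" — true. ✓
  Faye (knight): "it is not the case that Theo is a knave" — true. ✓
  Theo (knight): "Theo and Faye are the same type" — true. ✓
This is the unique consistent assignment.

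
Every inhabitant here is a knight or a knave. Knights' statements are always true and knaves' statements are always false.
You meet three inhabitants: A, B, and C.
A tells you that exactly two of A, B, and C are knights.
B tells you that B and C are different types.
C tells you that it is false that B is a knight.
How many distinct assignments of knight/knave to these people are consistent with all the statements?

2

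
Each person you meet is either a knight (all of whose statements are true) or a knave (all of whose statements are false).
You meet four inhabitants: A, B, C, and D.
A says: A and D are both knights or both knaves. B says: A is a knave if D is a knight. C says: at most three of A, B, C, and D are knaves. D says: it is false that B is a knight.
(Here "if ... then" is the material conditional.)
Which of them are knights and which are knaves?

A is a knight, B is a knave, C is a knight, and D is a knight.

A is a knight; "A and D are both knights or both knaves" is True, as required.
As a knave, B's statement "A is a knave if D is a knight" should be false; it is.
C is a knight; "at most three of A, B, C, and D are knaves" is True, as required.
D is a knight; "it is false that B is a knight" is True, as required.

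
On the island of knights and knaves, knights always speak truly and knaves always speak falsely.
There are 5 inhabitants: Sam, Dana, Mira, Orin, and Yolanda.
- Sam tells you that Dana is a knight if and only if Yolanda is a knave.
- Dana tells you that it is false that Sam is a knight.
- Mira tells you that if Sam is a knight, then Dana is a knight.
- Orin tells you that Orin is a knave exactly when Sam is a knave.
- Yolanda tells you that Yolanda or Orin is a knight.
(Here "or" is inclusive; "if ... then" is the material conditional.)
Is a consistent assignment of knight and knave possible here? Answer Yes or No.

Yes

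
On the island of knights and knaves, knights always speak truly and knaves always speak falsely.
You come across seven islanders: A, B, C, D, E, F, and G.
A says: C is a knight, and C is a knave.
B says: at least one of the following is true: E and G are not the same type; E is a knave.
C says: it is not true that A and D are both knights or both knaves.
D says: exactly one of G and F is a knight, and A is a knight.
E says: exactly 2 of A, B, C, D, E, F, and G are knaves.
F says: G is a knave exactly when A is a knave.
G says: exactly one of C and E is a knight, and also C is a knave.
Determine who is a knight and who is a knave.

As a knave, A's statement "C is a knight, and C is a knave" should be False; it is.
As a knight, B's statement "at least one of the following is true: E and G are not the same type; E is a knave" should be True; it is.
C is a knave, and the claim "it is not true that A and D are both knights or both knaves" is indeed False.
D (knave): "exactly one of G and F is a knight, and A is a knight" — False. ✓
Since E is a knave, "exactly 2 of A, B, C, D, E, F, and G are knaves" needs to be False, which holds.
As a knight, F's statement "G is a knave exactly when A is a knave" should be True; it is.
G (knave): "exactly one of C and E is a knight, and also C is a knave" — False. ✓

Knights: B and F. Knaves: A, C, D, E, and G.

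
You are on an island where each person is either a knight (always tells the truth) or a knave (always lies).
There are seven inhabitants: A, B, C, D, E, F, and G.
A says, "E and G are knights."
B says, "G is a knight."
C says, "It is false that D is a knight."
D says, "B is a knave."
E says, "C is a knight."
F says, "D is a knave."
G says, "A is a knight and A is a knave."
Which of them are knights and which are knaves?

A is a knave, B is a knave, C is a knave, D is a knight, E is a knave, F is a knave, and G is a knave.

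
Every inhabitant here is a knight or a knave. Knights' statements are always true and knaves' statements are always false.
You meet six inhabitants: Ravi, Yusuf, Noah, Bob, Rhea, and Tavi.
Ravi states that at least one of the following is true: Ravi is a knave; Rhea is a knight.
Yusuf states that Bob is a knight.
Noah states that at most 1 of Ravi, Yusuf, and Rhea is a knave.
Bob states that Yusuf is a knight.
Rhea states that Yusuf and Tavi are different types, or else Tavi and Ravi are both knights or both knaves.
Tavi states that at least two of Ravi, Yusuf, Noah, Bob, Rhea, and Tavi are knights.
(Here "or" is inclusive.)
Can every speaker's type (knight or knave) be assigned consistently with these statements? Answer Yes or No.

Yes

One consistent assignment: Ravi=knight, Yusuf=knight, Noah=knight, Bob=knight, Rhea=knight, Tavi=knight.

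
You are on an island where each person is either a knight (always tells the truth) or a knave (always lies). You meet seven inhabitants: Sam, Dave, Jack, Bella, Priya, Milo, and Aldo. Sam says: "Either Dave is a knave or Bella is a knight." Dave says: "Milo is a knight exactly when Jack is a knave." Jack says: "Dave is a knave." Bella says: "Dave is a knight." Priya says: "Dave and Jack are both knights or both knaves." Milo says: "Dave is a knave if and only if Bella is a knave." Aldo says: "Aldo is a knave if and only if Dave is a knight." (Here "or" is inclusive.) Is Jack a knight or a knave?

Jack is a knight.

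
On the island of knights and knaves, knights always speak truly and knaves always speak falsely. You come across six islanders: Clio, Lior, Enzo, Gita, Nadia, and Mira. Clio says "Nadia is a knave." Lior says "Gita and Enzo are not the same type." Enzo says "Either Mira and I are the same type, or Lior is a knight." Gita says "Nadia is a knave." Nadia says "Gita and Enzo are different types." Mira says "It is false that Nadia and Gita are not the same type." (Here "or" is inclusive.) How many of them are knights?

3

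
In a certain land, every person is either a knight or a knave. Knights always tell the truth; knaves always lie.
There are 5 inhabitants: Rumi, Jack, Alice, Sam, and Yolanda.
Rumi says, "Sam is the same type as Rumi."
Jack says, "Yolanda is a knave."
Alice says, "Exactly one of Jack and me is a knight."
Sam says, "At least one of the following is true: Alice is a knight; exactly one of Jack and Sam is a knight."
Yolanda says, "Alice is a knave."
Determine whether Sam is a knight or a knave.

Consistent assignments: {Rumi=knight, Jack=knave, Alice=knave, Sam=knight, Yolanda=knight}; {Rumi=knave, Jack=knave, Alice=knave, Sam=knight, Yolanda=knight}
In every consistent assignment, Sam is a knight.

Sam is a knight.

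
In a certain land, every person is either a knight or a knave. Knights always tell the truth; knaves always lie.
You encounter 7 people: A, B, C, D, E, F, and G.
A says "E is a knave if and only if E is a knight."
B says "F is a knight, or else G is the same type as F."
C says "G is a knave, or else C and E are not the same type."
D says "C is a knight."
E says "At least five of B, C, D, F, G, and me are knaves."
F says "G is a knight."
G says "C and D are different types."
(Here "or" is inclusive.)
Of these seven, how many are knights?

3

The unique consistent assignment is A=knave, B=knight, C=knight, D=knight, E=knave, F=knave, G=knave.
That has 3 knights.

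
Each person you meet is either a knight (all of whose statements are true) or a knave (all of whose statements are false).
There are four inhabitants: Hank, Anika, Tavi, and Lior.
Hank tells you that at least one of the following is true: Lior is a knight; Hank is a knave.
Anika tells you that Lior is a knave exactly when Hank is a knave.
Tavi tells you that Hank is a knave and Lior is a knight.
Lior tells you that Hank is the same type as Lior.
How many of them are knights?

3

The unique consistent assignment is Hank=knight, Anika=knight, Tavi=knave, Lior=knight.
That has 3 knights.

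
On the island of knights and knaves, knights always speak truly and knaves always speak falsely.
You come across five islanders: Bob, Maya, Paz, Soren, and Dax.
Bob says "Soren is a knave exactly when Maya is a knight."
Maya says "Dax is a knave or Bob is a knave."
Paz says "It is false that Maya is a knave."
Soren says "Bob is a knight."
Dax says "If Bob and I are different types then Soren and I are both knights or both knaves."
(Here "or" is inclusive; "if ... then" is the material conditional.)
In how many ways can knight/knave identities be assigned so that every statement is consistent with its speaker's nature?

1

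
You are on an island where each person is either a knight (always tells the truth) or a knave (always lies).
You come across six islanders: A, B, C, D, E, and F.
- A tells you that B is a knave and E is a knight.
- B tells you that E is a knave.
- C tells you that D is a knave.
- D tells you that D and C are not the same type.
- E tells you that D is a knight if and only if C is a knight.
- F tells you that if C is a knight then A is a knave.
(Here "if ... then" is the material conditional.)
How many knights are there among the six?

The unique consistent assignment is A=knave, B=knight, C=knave, D=knight, E=knave, F=knight.
That has 3 knights.

3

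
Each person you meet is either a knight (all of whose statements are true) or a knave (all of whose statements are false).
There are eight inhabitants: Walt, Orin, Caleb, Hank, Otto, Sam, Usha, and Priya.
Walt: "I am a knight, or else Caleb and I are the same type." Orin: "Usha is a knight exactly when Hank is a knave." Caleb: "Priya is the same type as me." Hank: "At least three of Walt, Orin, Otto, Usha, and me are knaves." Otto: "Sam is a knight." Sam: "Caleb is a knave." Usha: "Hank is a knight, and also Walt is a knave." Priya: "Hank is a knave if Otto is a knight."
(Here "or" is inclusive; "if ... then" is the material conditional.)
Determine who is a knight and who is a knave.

Walt is a knave, Orin is a knave, Caleb is a knight, Hank is a knight, Otto is a knave, Sam is a knave, Usha is a knight, and Priya is a knight.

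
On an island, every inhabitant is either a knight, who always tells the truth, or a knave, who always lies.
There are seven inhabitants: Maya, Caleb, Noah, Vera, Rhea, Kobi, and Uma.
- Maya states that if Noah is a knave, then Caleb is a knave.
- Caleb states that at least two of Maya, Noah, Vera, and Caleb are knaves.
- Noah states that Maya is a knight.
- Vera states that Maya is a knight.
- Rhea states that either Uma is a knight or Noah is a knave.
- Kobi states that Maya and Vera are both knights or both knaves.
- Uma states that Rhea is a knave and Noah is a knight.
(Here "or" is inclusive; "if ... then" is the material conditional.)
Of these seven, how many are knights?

3

The unique consistent assignment is Maya=knave, Caleb=knight, Noah=knave, Vera=knave, Rhea=knight, Kobi=knight, Uma=knave.
That has 3 knights.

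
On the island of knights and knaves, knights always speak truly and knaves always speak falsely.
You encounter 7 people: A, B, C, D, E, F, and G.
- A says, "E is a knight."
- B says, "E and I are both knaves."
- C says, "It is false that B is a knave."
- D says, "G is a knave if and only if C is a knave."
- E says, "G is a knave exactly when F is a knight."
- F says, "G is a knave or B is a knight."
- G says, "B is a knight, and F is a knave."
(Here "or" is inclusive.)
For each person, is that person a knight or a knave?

Knights: A, D, E, and F. Knaves: B, C, and G.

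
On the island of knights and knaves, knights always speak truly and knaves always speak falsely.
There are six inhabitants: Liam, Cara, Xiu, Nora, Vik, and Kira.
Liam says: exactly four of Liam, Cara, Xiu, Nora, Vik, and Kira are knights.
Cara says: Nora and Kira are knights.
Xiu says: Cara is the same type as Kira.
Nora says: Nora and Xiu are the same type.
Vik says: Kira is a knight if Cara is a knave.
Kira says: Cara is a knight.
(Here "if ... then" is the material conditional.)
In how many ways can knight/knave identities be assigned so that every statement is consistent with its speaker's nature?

Consistent assignments:
  Liam=knave, Cara=knight, Xiu=knight, Nora=knight, Vik=knight, Kira=knight
  Liam=knave, Cara=knave, Xiu=knight, Nora=knight, Vik=knave, Kira=knave
  Liam=knave, Cara=knave, Xiu=knight, Nora=knave, Vik=knave, Kira=knave

3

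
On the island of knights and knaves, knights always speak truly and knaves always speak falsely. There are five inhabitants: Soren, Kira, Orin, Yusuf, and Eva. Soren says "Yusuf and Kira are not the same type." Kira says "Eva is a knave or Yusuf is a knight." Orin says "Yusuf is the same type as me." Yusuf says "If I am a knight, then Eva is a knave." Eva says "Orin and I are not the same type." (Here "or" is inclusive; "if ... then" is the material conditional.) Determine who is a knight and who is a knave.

Soren is a knave, Kira is a knight, Orin is a knave, Yusuf is a knight, and Eva is a knave.

Soren (knave): "Yusuf and Kira are not the same type" — false. ✓
Kira is a knight, so "Eva is a knave or Yusuf is a knight" must be true — and it is.
Orin is a knave, and the claim "Yusuf is the same type as me" is indeed false.
Yusuf is a knight; "if I am a knight, then Eva is a knave" is true, as required.
As a knave, Eva's statement "Orin and I are not the same type" should be false; it is.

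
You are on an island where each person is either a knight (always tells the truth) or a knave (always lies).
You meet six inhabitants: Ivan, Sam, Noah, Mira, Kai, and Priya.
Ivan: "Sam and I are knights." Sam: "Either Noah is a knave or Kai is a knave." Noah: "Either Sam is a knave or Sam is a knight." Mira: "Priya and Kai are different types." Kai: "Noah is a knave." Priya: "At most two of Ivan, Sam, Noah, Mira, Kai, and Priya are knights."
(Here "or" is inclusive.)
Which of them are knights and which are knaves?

Knights: Ivan, Sam, and Noah. Knaves: Mira, Kai, and Priya.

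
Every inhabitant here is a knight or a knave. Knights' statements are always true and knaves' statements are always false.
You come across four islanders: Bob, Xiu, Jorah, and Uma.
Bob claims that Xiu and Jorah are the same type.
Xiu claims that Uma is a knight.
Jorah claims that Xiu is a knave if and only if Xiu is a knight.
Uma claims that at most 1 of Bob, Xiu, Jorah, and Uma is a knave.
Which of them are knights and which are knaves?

Bob is a knight, Xiu is a knave, Jorah is a knave, and Uma is a knave.

Bob is a knight; "Xiu and Jorah are the same type" is true, as required.
Xiu (knave): "Uma is a knight" — false. ✓
Since Jorah is a knave, "Xiu is a knave if and only if Xiu is a knight" needs to be false, which holds.
Uma is a knave, and the claim "at most 1 of Bob, Xiu, Jorah, and Uma is a knave" is indeed false.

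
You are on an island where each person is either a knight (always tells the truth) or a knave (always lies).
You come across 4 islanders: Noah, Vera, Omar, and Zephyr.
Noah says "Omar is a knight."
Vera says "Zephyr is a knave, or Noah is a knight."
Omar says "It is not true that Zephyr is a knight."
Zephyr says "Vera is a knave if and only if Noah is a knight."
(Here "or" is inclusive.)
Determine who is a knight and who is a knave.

Knights: Noah, Vera, and Omar. Knaves: Zephyr.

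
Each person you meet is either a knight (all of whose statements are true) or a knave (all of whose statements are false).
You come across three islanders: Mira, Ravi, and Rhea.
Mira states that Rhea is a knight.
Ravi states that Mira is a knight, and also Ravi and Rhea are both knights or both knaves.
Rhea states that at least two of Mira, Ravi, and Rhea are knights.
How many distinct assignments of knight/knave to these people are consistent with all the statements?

3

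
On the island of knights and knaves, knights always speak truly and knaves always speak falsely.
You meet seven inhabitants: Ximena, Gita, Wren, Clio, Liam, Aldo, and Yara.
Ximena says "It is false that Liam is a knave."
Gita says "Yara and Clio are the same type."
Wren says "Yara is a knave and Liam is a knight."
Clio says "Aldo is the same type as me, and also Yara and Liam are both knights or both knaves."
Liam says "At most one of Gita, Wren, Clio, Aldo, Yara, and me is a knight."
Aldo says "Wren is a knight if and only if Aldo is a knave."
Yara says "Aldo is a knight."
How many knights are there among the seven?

The unique consistent assignment is Ximena=knave, Gita=knave, Wren=knave, Clio=knave, Liam=knave, Aldo=knight, Yara=knight.
That has 2 knights.

2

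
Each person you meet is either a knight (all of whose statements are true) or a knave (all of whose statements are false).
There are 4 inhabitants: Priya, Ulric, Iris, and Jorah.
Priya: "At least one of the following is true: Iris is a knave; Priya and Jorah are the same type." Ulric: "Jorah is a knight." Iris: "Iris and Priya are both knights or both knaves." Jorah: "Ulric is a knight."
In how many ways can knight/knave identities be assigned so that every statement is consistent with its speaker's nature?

Consistent assignments:
  Priya=knight, Ulric=knight, Iris=knight, Jorah=knight
  Priya=knight, Ulric=knight, Iris=knave, Jorah=knight
  Priya=knight, Ulric=knave, Iris=knave, Jorah=knave

3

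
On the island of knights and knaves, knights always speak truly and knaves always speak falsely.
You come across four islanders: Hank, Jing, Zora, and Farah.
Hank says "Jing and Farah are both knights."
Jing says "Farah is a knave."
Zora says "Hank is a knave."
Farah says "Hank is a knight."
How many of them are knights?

2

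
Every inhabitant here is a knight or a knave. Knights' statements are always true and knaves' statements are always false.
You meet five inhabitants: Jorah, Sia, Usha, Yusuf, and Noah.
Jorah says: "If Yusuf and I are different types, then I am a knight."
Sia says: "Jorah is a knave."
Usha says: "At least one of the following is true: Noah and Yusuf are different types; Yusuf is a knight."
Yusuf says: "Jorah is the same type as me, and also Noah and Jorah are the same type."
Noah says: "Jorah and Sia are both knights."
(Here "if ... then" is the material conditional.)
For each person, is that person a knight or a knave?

Knights: Jorah. Knaves: Sia, Usha, Yusuf, and Noah.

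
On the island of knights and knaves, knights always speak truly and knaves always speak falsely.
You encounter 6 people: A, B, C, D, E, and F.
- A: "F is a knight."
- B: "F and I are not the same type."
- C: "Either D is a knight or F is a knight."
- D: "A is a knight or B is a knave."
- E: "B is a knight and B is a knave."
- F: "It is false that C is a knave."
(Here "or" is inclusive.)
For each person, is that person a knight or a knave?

As a knave, A's statement "F is a knight" should be False; it is.
B is a knight; "F and I are not the same type" is true, as required.
C is a knave; "either D is a knight or F is a knight" is False, as required.
D is a knave, and the claim "A is a knight or B is a knave" is indeed False.
E is a knave; "B is a knight and B is a knave" is False, as required.
F is a knave; "it is false that C is a knave" is False, as required.

A is a knave, B is a knight, C is a knave, D is a knave, E is a knave, and F is a knave.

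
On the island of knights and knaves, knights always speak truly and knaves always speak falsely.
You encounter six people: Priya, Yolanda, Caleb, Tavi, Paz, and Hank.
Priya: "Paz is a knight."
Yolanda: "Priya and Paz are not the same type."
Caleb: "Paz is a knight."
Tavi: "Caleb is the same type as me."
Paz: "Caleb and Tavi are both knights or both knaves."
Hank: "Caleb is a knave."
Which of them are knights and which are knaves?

Priya is a knight, Yolanda is a knave, Caleb is a knight, Tavi is a knight, Paz is a knight, and Hank is a knave.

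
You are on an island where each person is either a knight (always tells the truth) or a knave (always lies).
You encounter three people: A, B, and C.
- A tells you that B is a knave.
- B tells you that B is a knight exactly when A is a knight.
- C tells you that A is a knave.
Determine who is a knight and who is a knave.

A is a knight, B is a knave, and C is a knave.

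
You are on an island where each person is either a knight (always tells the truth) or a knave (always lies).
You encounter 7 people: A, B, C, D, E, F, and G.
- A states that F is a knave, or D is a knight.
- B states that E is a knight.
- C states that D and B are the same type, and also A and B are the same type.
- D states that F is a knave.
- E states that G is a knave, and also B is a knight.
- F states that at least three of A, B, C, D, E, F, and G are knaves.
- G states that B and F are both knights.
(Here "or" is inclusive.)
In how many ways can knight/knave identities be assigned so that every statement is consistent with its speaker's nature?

2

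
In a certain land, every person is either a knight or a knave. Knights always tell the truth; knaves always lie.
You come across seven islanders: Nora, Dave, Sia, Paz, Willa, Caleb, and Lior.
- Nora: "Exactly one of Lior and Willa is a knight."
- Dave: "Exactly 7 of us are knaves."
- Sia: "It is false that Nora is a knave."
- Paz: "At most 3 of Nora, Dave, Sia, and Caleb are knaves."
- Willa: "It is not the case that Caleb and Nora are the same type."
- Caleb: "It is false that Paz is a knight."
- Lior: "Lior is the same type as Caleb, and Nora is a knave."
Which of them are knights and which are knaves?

Nora is a knight, Dave is a knave, Sia is a knight, Paz is a knight, Willa is a knight, Caleb is a knave, and Lior is a knave.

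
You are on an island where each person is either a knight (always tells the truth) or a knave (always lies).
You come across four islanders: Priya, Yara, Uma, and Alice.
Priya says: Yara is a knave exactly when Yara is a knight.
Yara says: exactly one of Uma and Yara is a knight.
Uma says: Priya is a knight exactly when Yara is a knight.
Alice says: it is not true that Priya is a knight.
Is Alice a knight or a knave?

Alice is a knight.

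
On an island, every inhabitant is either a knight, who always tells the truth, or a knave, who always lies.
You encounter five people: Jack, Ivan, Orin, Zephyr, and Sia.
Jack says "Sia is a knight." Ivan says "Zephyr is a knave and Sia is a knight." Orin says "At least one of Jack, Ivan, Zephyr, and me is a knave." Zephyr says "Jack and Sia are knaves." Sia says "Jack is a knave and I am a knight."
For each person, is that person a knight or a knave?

Jack is a knave, Ivan is a knave, Orin is a knight, Zephyr is a knight, and Sia is a knave.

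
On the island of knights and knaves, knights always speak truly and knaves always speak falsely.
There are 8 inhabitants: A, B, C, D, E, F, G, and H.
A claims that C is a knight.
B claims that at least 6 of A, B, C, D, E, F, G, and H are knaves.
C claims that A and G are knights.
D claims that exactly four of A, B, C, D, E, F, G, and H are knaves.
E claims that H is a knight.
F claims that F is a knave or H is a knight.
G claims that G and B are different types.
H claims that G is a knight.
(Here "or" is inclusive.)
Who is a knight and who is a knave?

A is a knight, B is a knave, C is a knight, D is a knave, E is a knight, F is a knight, G is a knight, and H is a knight.

A is a knight, and the claim "C is a knight" is indeed True.
B is a knave; "at least 6 of A, B, C, D, E, F, G, and H are knaves" is False, as required.
As a knight, C's statement "A and G are knights" should be True; it is.
D (knave): "exactly four of A, B, C, D, E, F, G, and H are knaves" — False. ✓
E is a knight, and the claim "H is a knight" is indeed True.
F (knight): "F is a knave or H is a knight" — True. ✓
As a knight, G's statement "G and B are different types" should be True; it is.
Since H is a knight, "G is a knight" needs to be True, which holds.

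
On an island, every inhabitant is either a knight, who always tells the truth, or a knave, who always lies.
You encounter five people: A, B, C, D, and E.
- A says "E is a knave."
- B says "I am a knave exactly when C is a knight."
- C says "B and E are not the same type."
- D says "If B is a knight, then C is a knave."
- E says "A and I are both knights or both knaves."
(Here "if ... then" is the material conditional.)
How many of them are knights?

2

The unique consistent assignment is A=knight, B=knave, C=knave, D=knight, E=knave.
That has 2 knights.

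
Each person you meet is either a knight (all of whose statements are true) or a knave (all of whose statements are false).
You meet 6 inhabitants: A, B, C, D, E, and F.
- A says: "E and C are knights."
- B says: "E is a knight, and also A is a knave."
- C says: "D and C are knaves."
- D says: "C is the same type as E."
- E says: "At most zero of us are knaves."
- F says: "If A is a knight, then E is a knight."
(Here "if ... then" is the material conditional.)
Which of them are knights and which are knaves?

As a knave, A's statement "E and C are knights" should be false; it is.
B is a knave, so "E is a knight, and also A is a knave" must be false — and it is.
C is a knave; "D and C are knaves" is false, as required.
D is a knight, and the claim "C is the same type as E" is indeed True.
As a knave, E's statement "at most zero of us are knaves" should be false; it is.
As a knight, F's statement "if A is a knight, then E is a knight" should be True; it is.

Knights: D and F. Knaves: A, B, C, and E.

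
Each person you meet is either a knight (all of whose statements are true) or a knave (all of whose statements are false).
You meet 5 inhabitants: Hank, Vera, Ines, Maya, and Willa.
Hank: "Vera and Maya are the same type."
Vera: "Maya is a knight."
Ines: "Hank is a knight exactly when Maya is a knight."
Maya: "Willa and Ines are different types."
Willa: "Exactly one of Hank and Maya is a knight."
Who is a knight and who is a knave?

Hank is a knight, and the claim "Vera and Maya are the same type" is indeed true.
Vera (knight): "Maya is a knight" — true. ✓
Ines is a knight, and the claim "Hank is a knight exactly when Maya is a knight" is indeed true.
Maya (knight): "Willa and Ines are different types" — true. ✓
Willa is a knave, and the claim "exactly one of Hank and Maya is a knight" is indeed False.

Knights: Hank, Vera, Ines, and Maya. Knaves: Willa.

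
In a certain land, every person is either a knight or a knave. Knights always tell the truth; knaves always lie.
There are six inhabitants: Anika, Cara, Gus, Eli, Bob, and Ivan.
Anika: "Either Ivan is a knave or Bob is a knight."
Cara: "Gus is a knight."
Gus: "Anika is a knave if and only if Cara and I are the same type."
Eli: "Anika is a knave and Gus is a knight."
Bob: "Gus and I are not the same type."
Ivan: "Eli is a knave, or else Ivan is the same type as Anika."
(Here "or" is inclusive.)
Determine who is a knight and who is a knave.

Knights: Anika, Bob, and Ivan. Knaves: Cara, Gus, and Eli.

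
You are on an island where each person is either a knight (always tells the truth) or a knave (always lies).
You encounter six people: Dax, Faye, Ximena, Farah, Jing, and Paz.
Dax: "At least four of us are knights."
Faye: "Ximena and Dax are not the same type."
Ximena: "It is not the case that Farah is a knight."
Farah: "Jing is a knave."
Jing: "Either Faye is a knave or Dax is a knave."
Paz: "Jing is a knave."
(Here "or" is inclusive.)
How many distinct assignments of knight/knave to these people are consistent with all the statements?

2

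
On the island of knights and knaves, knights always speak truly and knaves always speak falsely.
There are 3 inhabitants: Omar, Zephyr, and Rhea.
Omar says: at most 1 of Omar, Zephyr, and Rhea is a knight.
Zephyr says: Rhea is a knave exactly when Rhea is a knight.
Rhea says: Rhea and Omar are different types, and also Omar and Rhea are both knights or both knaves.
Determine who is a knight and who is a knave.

Suppose Omar is a knave. Then Omar's statement "at most 1 of Omar, Zephyr, and Rhea is a knight" would have to be false. Checking the 4 ways to assign the others, none is consistent with every speaker.
(For instance, with Zephyr=knave, Rhea=knave, Omar's claim "at most 1 of Omar, Zephyr, and Rhea is a knight" comes out true where it would need to be false.)
So Omar must be a knight, making "at most 1 of Omar, Zephyr, and Rhea is a knight" true. Taking Omar=knight, Zephyr=knave, Rhea=knave, each remaining statement checks out:
  Zephyr (knave): "Rhea is a knave exactly when Rhea is a knight" — false. ✓
  Rhea (knave): "Rhea and Omar are different types, and also Omar and Rhea are both knights or both knaves" — false. ✓
This is the unique consistent assignment.

Omar is a knight, Zephyr is a knave, and Rhea is a knave.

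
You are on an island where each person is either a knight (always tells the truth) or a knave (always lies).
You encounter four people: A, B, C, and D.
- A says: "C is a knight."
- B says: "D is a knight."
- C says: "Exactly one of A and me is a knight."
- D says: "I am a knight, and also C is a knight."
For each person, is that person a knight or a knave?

A is a knave, and the claim "C is a knight" is indeed false.
B is a knave, and the claim "D is a knight" is indeed false.
Since C is a knave, "exactly one of A and me is a knight" needs to be false, which holds.
D is a knave, and the claim "I am a knight, and also C is a knight" is indeed false.

Knights: none. Knaves: A, B, C, and D.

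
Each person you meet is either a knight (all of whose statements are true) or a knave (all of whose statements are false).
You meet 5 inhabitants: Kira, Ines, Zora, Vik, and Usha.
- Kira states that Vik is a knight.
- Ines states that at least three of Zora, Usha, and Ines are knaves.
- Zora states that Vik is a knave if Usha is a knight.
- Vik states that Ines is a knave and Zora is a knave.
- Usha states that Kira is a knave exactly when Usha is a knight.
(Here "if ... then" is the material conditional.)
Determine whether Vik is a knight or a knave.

Vik is a knave.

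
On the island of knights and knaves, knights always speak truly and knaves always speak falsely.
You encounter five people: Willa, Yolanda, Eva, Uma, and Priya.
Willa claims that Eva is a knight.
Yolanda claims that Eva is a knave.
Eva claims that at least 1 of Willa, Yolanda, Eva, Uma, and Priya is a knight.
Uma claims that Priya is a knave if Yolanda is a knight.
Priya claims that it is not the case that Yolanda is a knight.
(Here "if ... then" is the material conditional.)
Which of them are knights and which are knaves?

Willa (knight): "Eva is a knight" — true. ✓
As a knave, Yolanda's statement "Eva is a knave" should be False; it is.
As a knight, Eva's statement "at least 1 of Willa, Yolanda, Eva, Uma, and Priya is a knight" should be true; it is.
Uma is a knight, so "Priya is a knave if Yolanda is a knight" must be true — and it is.
Since Priya is a knight, "it is not the case that Yolanda is a knight" needs to be true, which holds.

Willa is a knight, Yolanda is a knave, Eva is a knight, Uma is a knight, and Priya is a knight.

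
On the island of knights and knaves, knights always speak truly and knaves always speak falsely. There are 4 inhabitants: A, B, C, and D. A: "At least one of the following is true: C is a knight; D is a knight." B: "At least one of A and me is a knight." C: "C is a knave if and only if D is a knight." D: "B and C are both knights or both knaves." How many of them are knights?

The unique consistent assignment is A=knave, B=knight, C=knave, D=knave.
That has 1 knight.

1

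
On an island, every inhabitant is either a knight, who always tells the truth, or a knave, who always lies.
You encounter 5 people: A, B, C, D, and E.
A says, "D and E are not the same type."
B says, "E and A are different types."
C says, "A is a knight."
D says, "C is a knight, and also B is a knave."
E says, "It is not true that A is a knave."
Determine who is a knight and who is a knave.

Knights: none. Knaves: A, B, C, D, and E.

As a knave, A's statement "D and E are not the same type" should be False; it is.
B is a knave, so "E and A are different types" must be False — and it is.
C (knave): "A is a knight" — False. ✓
D (knave): "C is a knight, and also B is a knave" — False. ✓
E (knave): "it is not true that A is a knave" — False. ✓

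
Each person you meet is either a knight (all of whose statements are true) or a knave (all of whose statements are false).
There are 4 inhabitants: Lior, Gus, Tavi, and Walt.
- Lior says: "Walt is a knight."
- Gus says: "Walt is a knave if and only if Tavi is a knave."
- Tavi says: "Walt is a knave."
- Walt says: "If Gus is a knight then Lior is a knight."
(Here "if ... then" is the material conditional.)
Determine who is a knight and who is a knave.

Lior is a knight, Gus is a knave, Tavi is a knave, and Walt is a knight.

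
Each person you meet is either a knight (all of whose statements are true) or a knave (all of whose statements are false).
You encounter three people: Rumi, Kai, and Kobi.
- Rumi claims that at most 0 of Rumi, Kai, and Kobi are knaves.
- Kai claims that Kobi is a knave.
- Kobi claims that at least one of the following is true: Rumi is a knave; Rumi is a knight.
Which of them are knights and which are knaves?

Suppose Rumi is a knight. Then Rumi's statement "at most 0 of Rumi, Kai, and Kobi are knaves" would have to be true. Checking the 4 ways to assign the others, none is consistent with every speaker.
(For instance, with Kai=knave, Kobi=knight, Rumi's claim "at most 0 of Rumi, Kai, and Kobi are knaves" comes out false where it would need to be true.)
So Rumi must be a knave, making "at most 0 of Rumi, Kai, and Kobi are knaves" false. Taking Rumi=knave, Kai=knave, Kobi=knight, each remaining statement checks out:
  Kai (knave): "Kobi is a knave" — false. ✓
  Kobi (knight): "at least one of the following is true: Rumi is a knave; Rumi is a knight" — true. ✓
This is the unique consistent assignment.

Rumi is a knave, Kai is a knave, and Kobi is a knight.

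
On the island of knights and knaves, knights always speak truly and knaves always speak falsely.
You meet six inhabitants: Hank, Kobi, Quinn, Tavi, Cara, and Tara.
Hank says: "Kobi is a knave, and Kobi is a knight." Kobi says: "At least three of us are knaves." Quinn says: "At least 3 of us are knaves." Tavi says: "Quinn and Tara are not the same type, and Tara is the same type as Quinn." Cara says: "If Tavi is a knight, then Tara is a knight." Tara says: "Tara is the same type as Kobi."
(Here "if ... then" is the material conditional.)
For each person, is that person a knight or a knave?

Hank is a knave, Kobi is a knight, Quinn is a knight, Tavi is a knave, Cara is a knight, and Tara is a knave.

Hank (knave): "Kobi is a knave, and Kobi is a knight" — False. ✓
As a knight, Kobi's statement "at least three of us are knaves" should be True; it is.
Since Quinn is a knight, "at least 3 of us are knaves" needs to be True, which holds.
As a knave, Tavi's statement "Quinn and Tara are not the same type, and Tara is the same type as Quinn" should be False; it is.
Cara is a knight, and the claim "if Tavi is a knight, then Tara is a knight" is indeed True.
Tara is a knave, so "Tara is the same type as Kobi" must be False — and it is.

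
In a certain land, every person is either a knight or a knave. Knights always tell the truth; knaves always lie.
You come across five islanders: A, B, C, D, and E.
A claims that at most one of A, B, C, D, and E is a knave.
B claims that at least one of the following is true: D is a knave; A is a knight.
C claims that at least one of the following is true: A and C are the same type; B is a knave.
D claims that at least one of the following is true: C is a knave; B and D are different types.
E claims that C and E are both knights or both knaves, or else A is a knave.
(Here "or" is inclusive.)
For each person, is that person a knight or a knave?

A is a knave, B is a knave, C is a knight, D is a knight, and E is a knight.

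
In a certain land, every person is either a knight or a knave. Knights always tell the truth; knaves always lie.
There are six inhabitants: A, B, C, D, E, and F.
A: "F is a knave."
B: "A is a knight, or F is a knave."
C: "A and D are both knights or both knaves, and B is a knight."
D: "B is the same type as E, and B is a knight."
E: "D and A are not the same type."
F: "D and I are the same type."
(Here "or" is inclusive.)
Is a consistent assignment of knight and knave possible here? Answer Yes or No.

No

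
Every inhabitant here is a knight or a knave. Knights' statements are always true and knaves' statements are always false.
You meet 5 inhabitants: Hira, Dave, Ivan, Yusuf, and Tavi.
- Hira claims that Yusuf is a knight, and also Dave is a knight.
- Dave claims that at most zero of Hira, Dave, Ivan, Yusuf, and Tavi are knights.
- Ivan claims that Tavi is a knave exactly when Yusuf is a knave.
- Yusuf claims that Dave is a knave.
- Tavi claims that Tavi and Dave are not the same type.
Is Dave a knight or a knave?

Dave is a knave.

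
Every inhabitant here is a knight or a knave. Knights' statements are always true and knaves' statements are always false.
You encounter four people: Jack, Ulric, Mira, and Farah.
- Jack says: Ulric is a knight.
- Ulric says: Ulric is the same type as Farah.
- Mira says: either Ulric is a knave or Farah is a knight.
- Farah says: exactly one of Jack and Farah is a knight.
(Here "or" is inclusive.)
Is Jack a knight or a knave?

Jack is a knave.

Consistent assignments: {Jack=knave, Ulric=knave, Mira=knight, Farah=knight}
In every consistent assignment, Jack is a knave.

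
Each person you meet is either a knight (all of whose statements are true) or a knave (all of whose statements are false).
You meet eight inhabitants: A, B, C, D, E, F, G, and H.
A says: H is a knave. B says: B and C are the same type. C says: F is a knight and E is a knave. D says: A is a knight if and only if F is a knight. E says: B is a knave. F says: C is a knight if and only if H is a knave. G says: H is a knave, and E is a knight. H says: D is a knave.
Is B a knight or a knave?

B is a knight.

Consistent assignments: {A=knight, B=knight, C=knight, D=knight, E=knave, F=knight, G=knave, H=knave}
In every consistent assignment, B is a knight.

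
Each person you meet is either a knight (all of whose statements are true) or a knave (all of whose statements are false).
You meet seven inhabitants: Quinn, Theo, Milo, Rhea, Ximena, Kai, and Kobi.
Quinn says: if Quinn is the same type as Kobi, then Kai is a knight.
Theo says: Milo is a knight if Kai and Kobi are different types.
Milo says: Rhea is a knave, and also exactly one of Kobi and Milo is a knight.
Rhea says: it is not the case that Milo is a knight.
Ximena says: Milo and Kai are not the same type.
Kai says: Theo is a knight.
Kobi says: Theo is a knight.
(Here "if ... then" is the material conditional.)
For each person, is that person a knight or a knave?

Quinn is a knight, Theo is a knight, Milo is a knave, Rhea is a knight, Ximena is a knight, Kai is a knight, and Kobi is a knight.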